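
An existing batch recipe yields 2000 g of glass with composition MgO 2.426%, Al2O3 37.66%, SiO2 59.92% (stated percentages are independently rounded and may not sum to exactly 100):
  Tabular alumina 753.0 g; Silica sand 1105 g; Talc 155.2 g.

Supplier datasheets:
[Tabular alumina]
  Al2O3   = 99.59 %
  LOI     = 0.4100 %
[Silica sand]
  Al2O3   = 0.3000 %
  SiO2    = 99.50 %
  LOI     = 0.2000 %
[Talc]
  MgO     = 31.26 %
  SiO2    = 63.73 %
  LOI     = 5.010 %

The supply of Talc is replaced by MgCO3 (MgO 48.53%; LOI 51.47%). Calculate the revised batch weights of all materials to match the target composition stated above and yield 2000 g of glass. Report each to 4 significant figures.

Revised batch per 2000 g glass:
  Tabular alumina: 752.7 g
  Silica sand: 1204 g
  MgCO3: 99.98 g
Total batch = 2057 g; LOI loss = 56.95 g

Values along the way appear with 4-significant-figure rounding at each printed step. All internal work holds full float precision from first step to last. Each reported value undergoes a single rounding; the derived quantities are recomputed in full precision (net glass mass, three oxide percentages, ignition loss, totals, the yield) from the batch weights per 2000 g of glass, as set out in problem or answer.
Per-oxide target masses for 2000 g glass:
  MgO: 2.426% × 2000 = 48.52 g
  Al2O3: 37.66% × 2000 = 753.2 g
  SiO2: 59.92% × 2000 = 1198 g
Per-oxide balance check from the weights as reported, relative to the basis at hand (delivered sums recover each target given rounding of the digits):
  MgO: 99.98·0.4853 = 48.52 g (target 48.52 g)
  Al2O3: 752.7·0.9959 + 1204·0.003000 = 753.2 g (target 753.2 g)
  SiO2: 1204·0.9950 = 1198 g (target 1198 g)
The glass-mass cross-check: total charge less LOI = 2000 g (oxide target masses add up to 2000 g; versus the stated basis of 2000 g — gaps are rounding artifacts).
Batch total: Σ batch = 2057 g; LOI removed, Σ of batch·LOI: 56.95 g; the yield ratio, glass ÷ batch: 97.23%.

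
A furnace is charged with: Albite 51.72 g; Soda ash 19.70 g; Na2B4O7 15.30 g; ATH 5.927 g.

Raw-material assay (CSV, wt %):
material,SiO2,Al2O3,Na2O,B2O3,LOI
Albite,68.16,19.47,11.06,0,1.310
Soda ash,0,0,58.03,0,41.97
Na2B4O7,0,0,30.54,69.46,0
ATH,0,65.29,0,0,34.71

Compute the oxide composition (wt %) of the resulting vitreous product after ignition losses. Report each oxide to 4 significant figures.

All arithmetic maintains exact precision from start to finish — values along the way are printed, rounded to 4 significant digits, in the working; every reported figure takes exactly one rounding. Derived quantities, which include four oxide percentages, the totals, yield, ignition loss, glass mass, are rebuilt at full precision, exactly as shown in question or answer, starting from the weights for 81.64 g of glass.
Oxide-by-oxide delivered mass:
  SiO2: 51.72·0.6816 = 35.25 g
  Al2O3: 51.72·0.1947 + 5.927·0.6529 = 13.94 g
  Na2O: 51.72·0.1106 + 19.70·0.5803 + 15.30·0.3054 = 21.82 g
  B2O3: 15.30·0.6946 = 10.63 g
LOI: 51.72·0.01310 + 19.70·0.4197 + 5.927·0.3471 = 11.00 g
Resulting glass, batch − LOI: 92.65 − 11.00 = 81.64 g (= the summed oxide contributions)
each oxide over glass, ×100, is wt %

Glass mass = 81.64 g (batch 92.65 − LOI 11.00).
Composition: SiO2 43.18%, Al2O3 17.07%, Na2O 26.73%, B2O3 13.02%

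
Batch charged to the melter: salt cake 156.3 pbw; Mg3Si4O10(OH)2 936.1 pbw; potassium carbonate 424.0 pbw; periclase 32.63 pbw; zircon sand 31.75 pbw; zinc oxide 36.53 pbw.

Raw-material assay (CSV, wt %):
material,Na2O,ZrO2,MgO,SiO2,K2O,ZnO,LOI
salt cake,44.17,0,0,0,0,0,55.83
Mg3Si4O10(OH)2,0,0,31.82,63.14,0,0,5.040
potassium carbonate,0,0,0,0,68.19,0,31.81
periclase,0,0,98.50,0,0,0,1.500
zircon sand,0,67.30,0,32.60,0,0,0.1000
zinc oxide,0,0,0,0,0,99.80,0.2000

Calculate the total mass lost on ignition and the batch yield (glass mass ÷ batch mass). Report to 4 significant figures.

LOI loss = 269.9 pbw; glass = 1347 pbw; yield = 83.31%

Working values are shown (rounded to four significant figures) within the worked lines — all internal work maintains full float precision through the solve; every reported result receives exactly one rounding. Derived quantities (the totals, the yield, net glass mass, LOI, the six compositions) are carried starting from the weights for 1347 pbw of glass in exact precision, as they appear in question or answer.
Each material's LOI contribution:
  salt cake: 156.3 × 0.5583 = 87.26 pbw
  Mg3Si4O10(OH)2: 936.1 × 0.05040 = 47.18 pbw
  potassium carbonate: 424.0 × 0.3181 = 134.9 pbw
  periclase: 32.63 × 0.01500 = 0.4894 pbw
  zircon sand: 31.75 × 0.001000 = 0.03175 pbw
  zinc oxide: 36.53 × 0.002000 = 0.07306 pbw
Total LOI = 269.9 pbw
Glass = batch − LOI = 1617 − 269.9 = 1347 pbw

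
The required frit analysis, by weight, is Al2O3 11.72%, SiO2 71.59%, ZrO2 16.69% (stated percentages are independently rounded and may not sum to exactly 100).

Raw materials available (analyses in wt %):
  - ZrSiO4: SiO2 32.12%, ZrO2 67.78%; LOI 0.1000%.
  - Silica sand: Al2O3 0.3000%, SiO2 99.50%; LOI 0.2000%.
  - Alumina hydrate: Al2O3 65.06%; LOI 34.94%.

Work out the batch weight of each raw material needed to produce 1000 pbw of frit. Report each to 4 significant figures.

Batch per 1000 pbw frit:
  ZrSiO4: 246.2 pbw
  Silica sand: 640.0 pbw
  Alumina hydrate: 177.2 pbw
Total batch = 1063 pbw; LOI loss = 63.44 pbw; yield = 94.03%

All internal work runs at full precision from first step to last. The intermediate values are printed rounded to 4 significant figures — each reported number undergoes a single rounding; all derived quantities are carried from the batch weights for 1000 pbw of glass at full float precision (glass mass, the three compositions, the yield, the totals, LOI) as they appear in problem or answer.
Target oxide masses per 1000 pbw frit:
  Al2O3: 11.72% × 1000 = 117.2 pbw
  SiO2: 71.59% × 1000 = 715.9 pbw
  ZrO2: 16.69% × 1000 = 166.9 pbw
Sums-versus-targets review working from each reported weight, at the basis given (each sum matches its target mass net of answer rounding effects):
  Al2O3: 640.0·0.003000 + 177.2·0.6506 = 117.2 pbw (target 117.2 pbw)
  SiO2: 246.2·0.3212 + 640.0·0.9950 = 715.9 pbw (target 715.9 pbw)
  ZrO2: 246.2·0.6778 = 166.9 pbw (target 166.9 pbw)
Glass mass check: the batch minus its LOI: 1000 pbw (the targets, summed, come to 1000 pbw; against the stated basis, 1000 pbw — gaps are rounding artifacts).
Batch grand total — Σ batch = 1063 pbw; Σ batch·LOI gives LOI loss = 63.44 pbw; glass ÷ batch gives a yield of 94.03%.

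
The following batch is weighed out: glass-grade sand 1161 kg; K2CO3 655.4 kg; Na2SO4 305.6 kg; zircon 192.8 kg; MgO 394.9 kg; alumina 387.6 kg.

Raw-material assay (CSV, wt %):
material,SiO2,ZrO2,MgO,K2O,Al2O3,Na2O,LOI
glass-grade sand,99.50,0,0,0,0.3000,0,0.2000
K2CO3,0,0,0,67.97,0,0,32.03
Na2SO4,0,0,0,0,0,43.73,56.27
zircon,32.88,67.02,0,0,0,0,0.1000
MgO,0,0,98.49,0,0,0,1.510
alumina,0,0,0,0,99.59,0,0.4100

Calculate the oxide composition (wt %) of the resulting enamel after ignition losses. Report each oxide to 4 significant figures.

Full precision is kept from start to finish. Mid-chain values appear rounded off to 4 significant figures when written out — a single rounding finalizes every reported figure. Derived quantities, which include ignition loss, yield, net glass mass, the six compositions, totals, are carried in full precision, exactly as printed in either problem or answer, using the weight values for 2705 kg of glass.
Oxide masses out of the charge:
  SiO2: 1161·0.9950 + 192.8·0.3288 = 1219 kg
  ZrO2: 192.8·0.6702 = 129.2 kg
  MgO: 394.9·0.9849 = 388.9 kg
  K2O: 655.4·0.6797 = 445.5 kg
  Al2O3: 1161·0.003000 + 387.6·0.9959 = 389.5 kg
  Na2O: 305.6·0.4373 = 133.6 kg
LOI: 1161·0.002000 + 655.4·0.3203 + 305.6·0.5627 + 192.8·0.001000 + 394.9·0.01510 + 387.6·0.004100 = 392.0 kg
Glass mass = batch − LOI = 3097 − 392.0 = 2705 kg (the oxide masses sum to this)
percent share: oxide ÷ glass, ×100

Glass mass = 2705 kg (batch 3097 − LOI 392.0).
Composition: SiO2 45.04%, ZrO2 4.776%, MgO 14.38%, K2O 16.47%, Al2O3 14.40%, Na2O 4.940%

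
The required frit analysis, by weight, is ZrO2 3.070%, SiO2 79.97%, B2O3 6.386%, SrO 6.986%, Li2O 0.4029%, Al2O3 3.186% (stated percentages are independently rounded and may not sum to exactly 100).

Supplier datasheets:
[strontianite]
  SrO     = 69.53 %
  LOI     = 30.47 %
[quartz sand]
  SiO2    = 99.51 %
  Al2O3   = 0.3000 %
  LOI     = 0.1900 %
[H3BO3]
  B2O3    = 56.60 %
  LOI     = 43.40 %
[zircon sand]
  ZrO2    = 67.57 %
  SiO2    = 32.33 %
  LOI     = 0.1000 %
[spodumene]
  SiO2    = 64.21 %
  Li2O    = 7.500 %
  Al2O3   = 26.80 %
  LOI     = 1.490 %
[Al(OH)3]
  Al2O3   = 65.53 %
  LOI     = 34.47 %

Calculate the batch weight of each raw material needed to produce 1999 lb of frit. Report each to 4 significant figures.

The working math holds exact precision at every stage; intermediates are displayed rounded to four significant digits in the printout — each reported value undergoes a single rounding; the derived quantities, which include totals, six oxide percentages, yield, glass mass, ignition loss, are re-derived in full float precision, as they appear in the problem or the answer, from the batch weights per 1999 lb of glass.
Target oxide masses per 1999 lb frit:
  ZrO2: 3.070% × 1999 = 61.37 lb
  SiO2: 79.97% × 1999 = 1599 lb
  B2O3: 6.386% × 1999 = 127.7 lb
  SrO: 6.986% × 1999 = 139.7 lb
  Li2O: 0.4029% × 1999 = 8.054 lb
  Al2O3: 3.186% × 1999 = 63.69 lb
Oxide-by-oxide audit given the weights on record, at the basis given (delivered sums recover each target given rounding of the digits):
  ZrO2: 90.82·0.6757 = 61.37 lb (target 61.37 lb)
  SiO2: 1508·0.9951 + 90.82·0.3233 + 107.4·0.6421 = 1599 lb (target 1599 lb)
  B2O3: 225.5·0.5660 = 127.6 lb (target 127.7 lb)
  SrO: 200.8·0.6953 = 139.6 lb (target 139.7 lb)
  Li2O: 107.4·0.07500 = 8.055 lb (target 8.054 lb)
  Al2O3: 1508·0.003000 + 107.4·0.2680 + 46.37·0.6553 = 63.69 lb (target 63.69 lb)
Mass balance on the glass: batch total minus LOI = 1999 lb (per-oxide target masses sum to 1999 lb; stated basis 1999 lb — gaps are rounding artifacts).
Batch total: Σ batch = 2179 lb; LOI removed, Σ of batch·LOI: 179.6 lb; yield, glass over the total, = 91.76%.

Batch per 1999 lb frit:
  strontianite: 200.8 lb
  quartz sand: 1508 lb
  H3BO3: 225.5 lb
  zircon sand: 90.82 lb
  spodumene: 107.4 lb
  Al(OH)3: 46.37 lb
Total batch = 2179 lb; LOI loss = 179.6 lb; yield = 91.76%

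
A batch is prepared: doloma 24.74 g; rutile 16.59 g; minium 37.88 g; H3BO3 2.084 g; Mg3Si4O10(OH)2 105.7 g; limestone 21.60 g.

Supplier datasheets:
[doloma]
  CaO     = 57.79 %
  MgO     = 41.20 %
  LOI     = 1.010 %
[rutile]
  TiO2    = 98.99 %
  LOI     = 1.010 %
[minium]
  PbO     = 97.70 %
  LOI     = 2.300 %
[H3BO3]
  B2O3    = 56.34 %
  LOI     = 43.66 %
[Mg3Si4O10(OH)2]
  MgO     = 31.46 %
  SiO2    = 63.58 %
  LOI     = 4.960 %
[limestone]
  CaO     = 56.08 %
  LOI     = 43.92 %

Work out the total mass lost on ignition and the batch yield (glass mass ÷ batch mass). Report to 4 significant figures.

Full float precision is kept in every operation — intermediates are displayed (rounded to four significant digits) in the working — each reported figure is rounded exactly once; derived quantities (six oxide percentages, ignition loss, the totals, the yield, glass mass) are re-derived using the weight values at 191.7 g of glass in full precision, exactly as printed in either problem or answer.
Loss on ignition, line by line:
  doloma: 24.74 × 0.01010 = 0.2499 g
  rutile: 16.59 × 0.01010 = 0.1676 g
  minium: 37.88 × 0.02300 = 0.8712 g
  H3BO3: 2.084 × 0.4366 = 0.9099 g
  Mg3Si4O10(OH)2: 105.7 × 0.04960 = 5.243 g
  limestone: 21.60 × 0.4392 = 9.487 g
Total LOI = 16.93 g
Glass = batch − LOI = 208.6 − 16.93 = 191.7 g

LOI loss = 16.93 g; glass = 191.7 g; yield = 91.88%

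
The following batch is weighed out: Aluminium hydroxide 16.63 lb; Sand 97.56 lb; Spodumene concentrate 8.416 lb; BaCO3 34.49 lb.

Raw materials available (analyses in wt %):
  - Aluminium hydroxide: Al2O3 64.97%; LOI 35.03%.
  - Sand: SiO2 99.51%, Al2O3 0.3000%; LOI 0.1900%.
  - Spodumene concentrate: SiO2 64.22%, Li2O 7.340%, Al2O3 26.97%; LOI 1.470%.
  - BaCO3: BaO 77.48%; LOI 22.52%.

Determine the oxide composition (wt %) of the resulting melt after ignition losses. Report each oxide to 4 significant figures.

Every computation carries exact precision from first step to last. In-progress results appear with 4-significant-digit rounding at each printed step — each reported value is rounded a single time. All derived quantities, including ignition loss, the yield, four oxide percentages, net glass mass, the totals, are computed using the weight values per 143.2 lb of glass in full precision as written in question or answer.
Delivered oxide masses:
  BaO: 34.49·0.7748 = 26.72 lb
  SiO2: 97.56·0.9951 + 8.416·0.6422 = 102.5 lb
  Li2O: 8.416·0.07340 = 0.6177 lb
  Al2O3: 16.63·0.6497 + 97.56·0.003000 + 8.416·0.2697 = 13.37 lb
LOI: 16.63·0.3503 + 97.56·0.001900 + 8.416·0.01470 + 34.49·0.2252 = 13.90 lb
Glass mass = batch − LOI = 157.1 − 13.90 = 143.2 lb (consistent with Σ oxide mass)
wt % = oxide mass / glass mass × 100

Glass mass = 143.2 lb (batch 157.1 − LOI 13.90).
Composition: BaO 18.66%, SiO2 71.57%, Li2O 0.4314%, Al2O3 9.335%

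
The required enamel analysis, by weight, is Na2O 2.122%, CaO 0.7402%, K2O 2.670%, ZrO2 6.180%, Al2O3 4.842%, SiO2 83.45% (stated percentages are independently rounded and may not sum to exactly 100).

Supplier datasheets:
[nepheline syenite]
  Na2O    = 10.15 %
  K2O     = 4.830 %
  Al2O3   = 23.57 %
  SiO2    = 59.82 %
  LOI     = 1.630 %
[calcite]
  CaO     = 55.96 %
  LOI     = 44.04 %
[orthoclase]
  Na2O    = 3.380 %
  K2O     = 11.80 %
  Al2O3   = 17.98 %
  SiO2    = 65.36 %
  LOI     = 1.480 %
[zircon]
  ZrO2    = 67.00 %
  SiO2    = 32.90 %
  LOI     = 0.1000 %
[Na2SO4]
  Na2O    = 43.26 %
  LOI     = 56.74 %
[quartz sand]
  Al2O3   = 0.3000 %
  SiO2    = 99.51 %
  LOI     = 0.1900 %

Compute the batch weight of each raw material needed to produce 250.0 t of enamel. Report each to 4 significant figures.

All arithmetic keeps full float precision in all steps. Rounding to 4 significant figures extends to every mid-chain value as displayed — each reported number undergoes a single rounding — derived quantities (net glass mass, six oxide percentages, LOI, totals, the yield) are carried in exact precision using the weight values for 250.0 t of glass as set out in the problem or the answer.
Target masses of each oxide per 250.0 t enamel:
  Na2O: 2.122% × 250.0 = 5.305 t
  CaO: 0.7402% × 250.0 = 1.850 t
  K2O: 2.670% × 250.0 = 6.675 t
  ZrO2: 6.180% × 250.0 = 15.45 t
  Al2O3: 4.842% × 250.0 = 12.10 t
  SiO2: 83.45% × 250.0 = 208.6 t
Mass-balance tally per oxide using the reported weights, per the basis as stated (target by target, the sums agree modulo rounding of the values):
  Na2O: 8.935·0.1015 + 52.91·0.03380 + 6.033·0.4326 = 5.305 t (target 5.305 t)
  CaO: 3.307·0.5596 = 1.851 t (target 1.850 t)
  K2O: 8.935·0.04830 + 52.91·0.1180 = 6.675 t (target 6.675 t)
  ZrO2: 23.06·0.6700 = 15.45 t (target 15.45 t)
  Al2O3: 8.935·0.2357 + 52.91·0.1798 + 161.9·0.003000 = 12.10 t (target 12.10 t)
  SiO2: 8.935·0.5982 + 52.91·0.6536 + 23.06·0.3290 + 161.9·0.9951 = 208.6 t (target 208.6 t)
Auditing the glass mass value: Σ batch − LOI loss = 250.0 t (oxide target masses add up to 250.0 t; versus the stated basis of 250.0 t — deltas are rounding alone).
Summing the batch: Σ batch = 256.1 t; the LOI term Σ batch·LOI equals 6.139 t; yield = glass ÷ total batch = 97.60%.

Batch per 250.0 t enamel:
  nepheline syenite: 8.935 t
  calcite: 3.307 t
  orthoclase: 52.91 t
  zircon: 23.06 t
  Na2SO4: 6.033 t
  quartz sand: 161.9 t
Total batch = 256.1 t; LOI loss = 6.139 t; yield = 97.60%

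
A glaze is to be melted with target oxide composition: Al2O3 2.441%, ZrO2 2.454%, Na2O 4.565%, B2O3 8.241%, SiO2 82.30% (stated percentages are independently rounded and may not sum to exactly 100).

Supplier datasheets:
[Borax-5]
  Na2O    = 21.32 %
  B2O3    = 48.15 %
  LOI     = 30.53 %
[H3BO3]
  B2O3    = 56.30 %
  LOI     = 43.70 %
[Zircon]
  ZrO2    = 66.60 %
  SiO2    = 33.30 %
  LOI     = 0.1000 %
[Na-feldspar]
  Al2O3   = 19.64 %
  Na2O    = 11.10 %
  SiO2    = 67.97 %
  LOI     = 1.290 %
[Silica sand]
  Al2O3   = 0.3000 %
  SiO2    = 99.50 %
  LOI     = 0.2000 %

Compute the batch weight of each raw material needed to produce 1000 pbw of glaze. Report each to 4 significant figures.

Batch per 1000 pbw glaze:
  Borax-5: 155.3 pbw
  H3BO3: 13.58 pbw
  Zircon: 36.85 pbw
  Na-feldspar: 113.0 pbw
  Silica sand: 737.6 pbw
Total batch = 1056 pbw; LOI loss = 56.32 pbw; yield = 94.67%

Every computation maintains full float precision through every step. Mid-chain values appear rounded to four significant digits on the page — every reported number is rounded just once; all derived quantities, which include net glass mass, the totals, the five compositions, yield, LOI, are recomputed in full precision, as they appear in the problem or answer text, starting from the weights on 1000 pbw of glass.
Target oxide masses per 1000 pbw glaze:
  Al2O3: 2.441% × 1000 = 24.41 pbw
  ZrO2: 2.454% × 1000 = 24.54 pbw
  Na2O: 4.565% × 1000 = 45.65 pbw
  B2O3: 8.241% × 1000 = 82.41 pbw
  SiO2: 82.30% × 1000 = 823.0 pbw
Oxide-by-oxide audit per the reported batch figures, relative to the basis at hand (target by target, the sums agree net of answer rounding effects):
  Al2O3: 113.0·0.1964 + 737.6·0.003000 = 24.41 pbw (target 24.41 pbw)
  ZrO2: 36.85·0.6660 = 24.54 pbw (target 24.54 pbw)
  Na2O: 155.3·0.2132 + 113.0·0.1110 = 45.65 pbw (target 45.65 pbw)
  B2O3: 155.3·0.4815 + 13.58·0.5630 = 82.42 pbw (target 82.41 pbw)
  SiO2: 36.85·0.3330 + 113.0·0.6797 + 737.6·0.9950 = 823.0 pbw (target 823.0 pbw)
Glass-mass closure: total batch − LOI = 1000 pbw (per-oxide target masses sum to 1000 pbw; the stated basis being 1000 pbw — deltas are rounding alone).
Summing the batch: Σ batch = 1056 pbw; LOI removed, Σ of batch·LOI: 56.32 pbw; as yield: glass ÷ batch → 94.67%.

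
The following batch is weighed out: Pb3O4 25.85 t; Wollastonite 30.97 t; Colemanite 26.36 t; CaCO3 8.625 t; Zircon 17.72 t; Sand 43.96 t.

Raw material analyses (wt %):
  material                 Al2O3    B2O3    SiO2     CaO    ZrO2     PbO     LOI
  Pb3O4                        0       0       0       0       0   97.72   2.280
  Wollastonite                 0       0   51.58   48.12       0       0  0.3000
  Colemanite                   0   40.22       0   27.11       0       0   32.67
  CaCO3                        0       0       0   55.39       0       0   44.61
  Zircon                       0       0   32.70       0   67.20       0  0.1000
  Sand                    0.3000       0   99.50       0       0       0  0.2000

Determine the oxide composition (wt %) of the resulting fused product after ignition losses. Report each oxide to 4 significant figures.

Glass mass = 140.2 t (batch 153.5 − LOI 13.25).
Composition: Al2O3 0.09404%, B2O3 7.560%, SiO2 46.71%, CaO 19.13%, ZrO2 8.491%, PbO 18.01%

Working values are displayed, with 4-significant-figure rounding, between the steps. Every computation keeps full precision through every step — every reported value undergoes a single rounding — derived quantities, which include totals, ignition loss, yield, six oxide percentages, net glass mass, are recomputed in full float precision, as set out in the question or the answer, starting from the weights on 140.2 t of glass.
Per-oxide mass from batch:
  Al2O3: 43.96·0.003000 = 0.1319 t
  B2O3: 26.36·0.4022 = 10.60 t
  SiO2: 30.97·0.5158 + 17.72·0.3270 + 43.96·0.9950 = 65.51 t
  CaO: 30.97·0.4812 + 26.36·0.2711 + 8.625·0.5539 = 26.83 t
  ZrO2: 17.72·0.6720 = 11.91 t
  PbO: 25.85·0.9772 = 25.26 t
LOI: 25.85·0.02280 + 30.97·0.003000 + 26.36·0.3267 + 8.625·0.4461 + 17.72·0.001000 + 43.96·0.002000 = 13.25 t
Glass = total batch minus LOI = 153.5 − 13.25 = 140.2 t (= the summed oxide contributions)
oxide / glass × 100 gives the wt %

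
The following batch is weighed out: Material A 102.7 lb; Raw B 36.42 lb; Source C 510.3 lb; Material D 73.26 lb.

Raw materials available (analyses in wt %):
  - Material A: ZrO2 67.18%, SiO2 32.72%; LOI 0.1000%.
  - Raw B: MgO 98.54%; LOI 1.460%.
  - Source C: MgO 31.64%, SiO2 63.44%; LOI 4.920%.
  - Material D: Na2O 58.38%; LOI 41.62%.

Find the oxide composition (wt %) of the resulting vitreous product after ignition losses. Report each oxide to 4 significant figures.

The intermediate values are printed rounded off to 4 significant figures between the steps — all arithmetic carries exact precision at all times — every reported figure takes a single rounding; all derived quantities are carried in full precision (four oxide percentages, totals, the yield, glass mass, ignition loss) from the weighed amounts on 666.4 lb of glass, as written in the problem or answer text.
What the batch supplies per oxide:
  Na2O: 73.26·0.5838 = 42.77 lb
  ZrO2: 102.7·0.6718 = 68.99 lb
  MgO: 36.42·0.9854 + 510.3·0.3164 = 197.3 lb
  SiO2: 102.7·0.3272 + 510.3·0.6344 = 357.3 lb
LOI: 102.7·0.001000 + 36.42·0.01460 + 510.3·0.04920 + 73.26·0.4162 = 56.23 lb
Resulting glass, batch − LOI: 722.7 − 56.23 = 666.4 lb (equal to the oxide-mass sum)
each oxide over glass, ×100, is wt %

Glass mass = 666.4 lb (batch 722.7 − LOI 56.23).
Composition: Na2O 6.417%, ZrO2 10.35%, MgO 29.61%, SiO2 53.62%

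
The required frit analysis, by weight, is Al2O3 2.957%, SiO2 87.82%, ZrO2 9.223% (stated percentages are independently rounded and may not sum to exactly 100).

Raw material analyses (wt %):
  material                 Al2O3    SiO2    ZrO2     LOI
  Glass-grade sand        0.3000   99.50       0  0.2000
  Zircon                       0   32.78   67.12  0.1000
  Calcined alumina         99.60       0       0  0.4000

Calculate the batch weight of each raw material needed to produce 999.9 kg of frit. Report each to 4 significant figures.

In-progress results appear, rounded to four significant digits, within the worked lines — each numeric step carries exact precision throughout — a single rounding yields every reported value. All derived quantities (yield, ignition loss, three oxide percentages, net glass mass, the totals) are re-derived from the batch weights for 999.9 kg of glass at exact precision exactly as printed in the question or the answer.
Oxide-by-oxide targets in 999.9 kg frit:
  Al2O3: 2.957% × 999.9 = 29.57 kg
  SiO2: 87.82% × 999.9 = 878.1 kg
  ZrO2: 9.223% × 999.9 = 92.22 kg
Verifying the oxide balance given the weights on record, versus the basis set out (each sum matches its target mass net of answer rounding effects):
  Al2O3: 837.3·0.003000 + 27.16·0.9960 = 29.56 kg (target 29.57 kg)
  SiO2: 837.3·0.9950 + 137.4·0.3278 = 878.2 kg (target 878.1 kg)
  ZrO2: 137.4·0.6712 = 92.22 kg (target 92.22 kg)
Glass mass check: Σ batch − LOI loss = 999.9 kg (oxide target masses add up to 999.9 kg; the stated basis being 999.9 kg — gaps are rounding artifacts).
Summing the batch: Σ batch = 1002 kg; LOI removed, Σ of batch·LOI: 1.921 kg; yield, glass over the total, = 99.81%.

Batch per 999.9 kg frit:
  Glass-grade sand: 837.3 kg
  Zircon: 137.4 kg
  Calcined alumina: 27.16 kg
Total batch = 1002 kg; LOI loss = 1.921 kg; yield = 99.81%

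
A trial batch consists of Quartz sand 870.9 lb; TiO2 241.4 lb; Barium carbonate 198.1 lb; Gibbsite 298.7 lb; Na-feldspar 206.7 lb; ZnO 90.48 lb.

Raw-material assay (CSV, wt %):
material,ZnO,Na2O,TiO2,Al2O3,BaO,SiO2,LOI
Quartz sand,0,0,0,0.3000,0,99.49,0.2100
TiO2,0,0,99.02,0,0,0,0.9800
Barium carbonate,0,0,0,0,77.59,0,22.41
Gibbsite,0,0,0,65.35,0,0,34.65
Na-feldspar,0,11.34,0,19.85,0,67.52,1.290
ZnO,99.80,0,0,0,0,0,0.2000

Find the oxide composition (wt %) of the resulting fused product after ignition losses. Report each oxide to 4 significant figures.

Values along the way are shown rounded to four significant figures — each numeric step maintains full precision from first step to last. Each reported value is rounded once only; derived quantities, which include yield, ignition loss, the totals, six oxide percentages, net glass mass, are re-derived in exact precision, as they appear in problem or answer, using the weight values on 1751 lb of glass.
Per-oxide mass from batch:
  ZnO: 90.48·0.9980 = 90.30 lb
  Na2O: 206.7·0.1134 = 23.44 lb
  TiO2: 241.4·0.9902 = 239.0 lb
  Al2O3: 870.9·0.003000 + 298.7·0.6535 + 206.7·0.1985 = 238.8 lb
  BaO: 198.1·0.7759 = 153.7 lb
  SiO2: 870.9·0.9949 + 206.7·0.6752 = 1006 lb
LOI: 870.9·0.002100 + 241.4·0.009800 + 198.1·0.2241 + 298.7·0.3465 + 206.7·0.01290 + 90.48·0.002000 = 154.9 lb
Resulting glass, batch − LOI: 1906 − 154.9 = 1751 lb (= Σ oxide masses)
each wt % is 100 × oxide ÷ glass

Glass mass = 1751 lb (batch 1906 − LOI 154.9).
Composition: ZnO 5.156%, Na2O 1.338%, TiO2 13.65%, Al2O3 13.64%, BaO 8.776%, SiO2 57.44%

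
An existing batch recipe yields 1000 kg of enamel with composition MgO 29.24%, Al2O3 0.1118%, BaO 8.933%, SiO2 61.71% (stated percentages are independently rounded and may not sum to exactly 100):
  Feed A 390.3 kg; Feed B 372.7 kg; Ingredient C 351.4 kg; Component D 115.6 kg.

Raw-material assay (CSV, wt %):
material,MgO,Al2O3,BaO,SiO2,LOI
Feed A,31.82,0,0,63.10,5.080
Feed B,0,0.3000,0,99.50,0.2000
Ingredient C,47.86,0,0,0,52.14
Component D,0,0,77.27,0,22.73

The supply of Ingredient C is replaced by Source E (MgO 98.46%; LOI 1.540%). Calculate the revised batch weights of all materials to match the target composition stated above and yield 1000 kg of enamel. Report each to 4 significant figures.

The working math keeps exact precision through the solve. In-progress results are displayed, rounded to four significant digits, within the worked lines — every reported result takes just one rounding. The derived quantities (yield, four oxide percentages, ignition loss, the totals, glass mass) are carried in full float precision starting from the weights for 1000 kg of glass as given in the question or the answer.
Target masses of each oxide per 1000 kg enamel:
  MgO: 29.24% × 1000 = 292.4 kg
  Al2O3: 0.1118% × 1000 = 1.118 kg
  BaO: 8.933% × 1000 = 89.33 kg
  SiO2: 61.71% × 1000 = 617.1 kg
Oxide-by-oxide audit working from each reported weight, for the quoted basis mass (oxide sums agree with the targets modulo rounding of the values):
  MgO: 390.3·0.3182 + 170.8·0.9846 = 292.4 kg (target 292.4 kg)
  Al2O3: 372.7·0.003000 = 1.118 kg (target 1.118 kg)
  BaO: 115.6·0.7727 = 89.32 kg (target 89.33 kg)
  SiO2: 390.3·0.6310 + 372.7·0.9950 = 617.1 kg (target 617.1 kg)
Auditing the glass mass value: batch total minus LOI = 999.9 kg (targets for the oxides total 999.9 kg; basis as stated: 1000 kg — rounding explains the deltas).
Whole-batch sum: Σ batch = 1049 kg; the LOI term Σ batch·LOI equals 49.48 kg; the yield ratio, glass ÷ batch: 95.29%.

Revised batch per 1000 kg enamel:
  Feed A: 390.3 kg
  Feed B: 372.7 kg
  Source E: 170.8 kg
  Component D: 115.6 kg
Total batch = 1049 kg; LOI loss = 49.48 kg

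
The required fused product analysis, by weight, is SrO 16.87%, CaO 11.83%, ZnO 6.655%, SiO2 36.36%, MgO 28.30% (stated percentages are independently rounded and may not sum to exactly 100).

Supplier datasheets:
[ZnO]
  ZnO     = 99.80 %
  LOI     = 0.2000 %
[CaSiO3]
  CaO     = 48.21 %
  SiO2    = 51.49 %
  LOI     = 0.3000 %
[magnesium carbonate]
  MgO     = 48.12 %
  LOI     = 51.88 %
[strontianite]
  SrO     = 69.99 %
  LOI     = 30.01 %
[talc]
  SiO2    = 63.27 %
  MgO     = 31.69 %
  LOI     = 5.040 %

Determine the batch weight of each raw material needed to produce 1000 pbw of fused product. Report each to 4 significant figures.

Each numeric step runs at exact precision through the solve — intermediates are shown, rounded to four significant digits, in the printout — each reported result sees exactly one rounding — derived quantities, including yield, net glass mass, the five compositions, totals, ignition loss, are recomputed using the weight values at 1000 pbw of glass at full precision as quoted within question or answer.
Target masses of each oxide per 1000 pbw fused product:
  SrO: 16.87% × 1000 = 168.7 pbw
  CaO: 11.83% × 1000 = 118.3 pbw
  ZnO: 6.655% × 1000 = 66.55 pbw
  SiO2: 36.36% × 1000 = 363.6 pbw
  MgO: 28.30% × 1000 = 283.0 pbw
Mass-balance tally per oxide given the weights on record, on the stated basis (sum by sum, the targets are met up to rounding of the answer):
  SrO: 241.0·0.6999 = 168.7 pbw (target 168.7 pbw)
  CaO: 245.4·0.4821 = 118.3 pbw (target 118.3 pbw)
  ZnO: 66.68·0.9980 = 66.55 pbw (target 66.55 pbw)
  SiO2: 245.4·0.5149 + 375.0·0.6327 = 363.6 pbw (target 363.6 pbw)
  MgO: 341.2·0.4812 + 375.0·0.3169 = 283.0 pbw (target 283.0 pbw)
The glass-mass cross-check: total batch − LOI = 1000 pbw (summing oxide targets gives 1000 pbw; the stated basis being 1000 pbw — deltas are rounding alone).
Adding the batch up: Σ batch = 1269 pbw; the LOI term Σ batch·LOI equals 269.1 pbw; yield = glass ÷ total batch = 78.80%.

Batch per 1000 pbw fused product:
  ZnO: 66.68 pbw
  CaSiO3: 245.4 pbw
  magnesium carbonate: 341.2 pbw
  strontianite: 241.0 pbw
  talc: 375.0 pbw
Total batch = 1269 pbw; LOI loss = 269.1 pbw; yield = 78.80%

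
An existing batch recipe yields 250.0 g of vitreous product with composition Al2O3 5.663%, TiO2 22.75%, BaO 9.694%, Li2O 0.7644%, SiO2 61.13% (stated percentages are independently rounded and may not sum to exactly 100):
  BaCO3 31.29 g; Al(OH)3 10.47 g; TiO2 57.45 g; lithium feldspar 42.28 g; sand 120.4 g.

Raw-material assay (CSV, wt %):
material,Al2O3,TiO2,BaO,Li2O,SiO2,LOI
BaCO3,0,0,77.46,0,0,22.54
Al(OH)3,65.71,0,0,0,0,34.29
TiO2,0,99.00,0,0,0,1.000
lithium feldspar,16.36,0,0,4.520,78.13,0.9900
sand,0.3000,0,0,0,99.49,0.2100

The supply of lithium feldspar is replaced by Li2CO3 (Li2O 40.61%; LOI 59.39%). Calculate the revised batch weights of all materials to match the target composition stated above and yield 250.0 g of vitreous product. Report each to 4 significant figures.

Mid-chain values are displayed rounded off to 4 significant digits between the steps; the working math carries full precision through every step. Each reported value receives exactly one rounding; derived quantities (five oxide percentages, the yield, LOI, the totals, glass mass) are carried at exact precision from the batch weights on 250.0 g of glass exactly as printed in question or answer.
Target oxide masses per 250.0 g vitreous product:
  Al2O3: 5.663% × 250.0 = 14.16 g
  TiO2: 22.75% × 250.0 = 56.88 g
  BaO: 9.694% × 250.0 = 24.24 g
  Li2O: 0.7644% × 250.0 = 1.911 g
  SiO2: 61.13% × 250.0 = 152.8 g
Mass-balance tally per oxide per the reported batch figures, for the quoted basis mass (summed amounts equal target values exact up to rounding of places):
  Al2O3: 20.84·0.6571 + 153.6·0.003000 = 14.15 g (target 14.16 g)
  TiO2: 57.45·0.9900 = 56.88 g (target 56.88 g)
  BaO: 31.29·0.7746 = 24.24 g (target 24.24 g)
  Li2O: 4.706·0.4061 = 1.911 g (target 1.911 g)
  SiO2: 153.6·0.9949 = 152.8 g (target 152.8 g)
The glass-mass cross-check: total batch − LOI = 250.0 g (targets for the oxides total 250.0 g; stated basis 250.0 g — a pure rounding effect).
Batch grand total — Σ batch = 267.9 g; the LOI term Σ batch·LOI equals 17.89 g; glass ÷ batch gives a yield of 93.32%.

Revised batch per 250.0 g vitreous product:
  BaCO3: 31.29 g
  Al(OH)3: 20.84 g
  TiO2: 57.45 g
  Li2CO3: 4.706 g
  sand: 153.6 g
Total batch = 267.9 g; LOI loss = 17.89 g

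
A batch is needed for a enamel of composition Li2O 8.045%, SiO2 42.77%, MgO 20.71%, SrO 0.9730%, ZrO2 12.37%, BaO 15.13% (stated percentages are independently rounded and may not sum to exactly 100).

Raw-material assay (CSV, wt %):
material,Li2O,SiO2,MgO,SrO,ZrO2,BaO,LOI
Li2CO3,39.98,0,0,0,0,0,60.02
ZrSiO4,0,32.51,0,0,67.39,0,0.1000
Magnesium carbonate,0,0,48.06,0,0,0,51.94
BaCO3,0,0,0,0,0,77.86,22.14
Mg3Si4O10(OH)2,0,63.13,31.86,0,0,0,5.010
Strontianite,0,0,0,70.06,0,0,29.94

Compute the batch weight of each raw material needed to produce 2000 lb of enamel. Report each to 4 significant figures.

In-progress results are shown, rounded to four significant figures, alongside each step — all arithmetic carries exact precision throughout; exactly one rounding goes into each reported value — the derived quantities (LOI, the totals, the six compositions, the yield, net glass mass) are rebuilt at exact precision from the weighed amounts per 2000 lb of glass, as quoted within either problem or answer.
The oxide mass targets at 2000 lb enamel:
  Li2O: 8.045% × 2000 = 160.9 lb
  SiO2: 42.77% × 2000 = 855.4 lb
  MgO: 20.71% × 2000 = 414.2 lb
  SrO: 0.9730% × 2000 = 19.46 lb
  ZrO2: 12.37% × 2000 = 247.4 lb
  BaO: 15.13% × 2000 = 302.6 lb
Per-oxide balance check given the weights on record, under the basis named above (sums match the target masses once rounding is allowed for):
  Li2O: 402.5·0.3998 = 160.9 lb (target 160.9 lb)
  SiO2: 367.1·0.3251 + 1166·0.6313 = 855.4 lb (target 855.4 lb)
  MgO: 88.92·0.4806 + 1166·0.3186 = 414.2 lb (target 414.2 lb)
  SrO: 27.78·0.7006 = 19.46 lb (target 19.46 lb)
  ZrO2: 367.1·0.6739 = 247.4 lb (target 247.4 lb)
  BaO: 388.6·0.7786 = 302.6 lb (target 302.6 lb)
Glass-mass closure: total charge less LOI = 2000 lb (per-oxide target masses sum to 2000 lb; stated basis 2000 lb — gaps are rounding artifacts).
Adding the batch up: Σ batch = 2441 lb; LOI loss = Σ batch·LOI = 440.9 lb; the yield ratio, glass ÷ batch: 81.94%.

Batch per 2000 lb enamel:
  Li2CO3: 402.5 lb
  ZrSiO4: 367.1 lb
  Magnesium carbonate: 88.92 lb
  BaCO3: 388.6 lb
  Mg3Si4O10(OH)2: 1166 lb
  Strontianite: 27.78 lb
Total batch = 2441 lb; LOI loss = 440.9 lb; yield = 81.94%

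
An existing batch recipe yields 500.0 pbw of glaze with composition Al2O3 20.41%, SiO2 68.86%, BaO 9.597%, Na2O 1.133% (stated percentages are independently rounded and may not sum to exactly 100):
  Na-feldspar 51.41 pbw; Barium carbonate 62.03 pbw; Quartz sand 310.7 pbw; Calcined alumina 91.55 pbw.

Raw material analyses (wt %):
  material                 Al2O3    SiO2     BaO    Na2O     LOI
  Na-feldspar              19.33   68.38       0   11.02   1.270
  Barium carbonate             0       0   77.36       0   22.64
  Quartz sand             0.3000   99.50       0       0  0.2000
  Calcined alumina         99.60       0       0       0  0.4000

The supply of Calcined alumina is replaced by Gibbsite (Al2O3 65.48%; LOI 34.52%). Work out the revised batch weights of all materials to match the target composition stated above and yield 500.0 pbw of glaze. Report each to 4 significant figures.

Revised batch per 500.0 pbw glaze:
  Na-feldspar: 51.41 pbw
  Barium carbonate: 62.03 pbw
  Quartz sand: 310.7 pbw
  Gibbsite: 139.3 pbw
Total batch = 563.4 pbw; LOI loss = 63.40 pbw

Mid-chain values are shown, rounded to 4 significant digits, when written out — all arithmetic runs at full precision through every step — a single rounding finalizes each reported number. The derived quantities are carried from the weighed amounts at 500.0 pbw of glass at full float precision (the four compositions, glass mass, ignition loss, totals, the yield), as given in the question or the answer.
Oxide-by-oxide targets in 500.0 pbw glaze:
  Al2O3: 20.41% × 500.0 = 102.0 pbw
  SiO2: 68.86% × 500.0 = 344.3 pbw
  BaO: 9.597% × 500.0 = 47.98 pbw
  Na2O: 1.133% × 500.0 = 5.665 pbw
Balance tally, oxide-wise, working from each reported weight, for the quoted basis mass (target by target, the sums agree given rounding of the digits):
  Al2O3: 51.41·0.1933 + 310.7·0.003000 + 139.3·0.6548 = 102.1 pbw (target 102.0 pbw)
  SiO2: 51.41·0.6838 + 310.7·0.9950 = 344.3 pbw (target 344.3 pbw)
  BaO: 62.03·0.7736 = 47.99 pbw (target 47.98 pbw)
  Na2O: 51.41·0.1102 = 5.665 pbw (target 5.665 pbw)
Glass-mass bookkeeping: total batch − LOI = 500.0 pbw (the Σ of target masses is 500.0 pbw; the stated basis being 500.0 pbw — any gap is answer rounding).
Total batch = Σ batch = 563.4 pbw; LOI removed, Σ of batch·LOI: 63.40 pbw; the yield ratio, glass ÷ batch: 88.75%.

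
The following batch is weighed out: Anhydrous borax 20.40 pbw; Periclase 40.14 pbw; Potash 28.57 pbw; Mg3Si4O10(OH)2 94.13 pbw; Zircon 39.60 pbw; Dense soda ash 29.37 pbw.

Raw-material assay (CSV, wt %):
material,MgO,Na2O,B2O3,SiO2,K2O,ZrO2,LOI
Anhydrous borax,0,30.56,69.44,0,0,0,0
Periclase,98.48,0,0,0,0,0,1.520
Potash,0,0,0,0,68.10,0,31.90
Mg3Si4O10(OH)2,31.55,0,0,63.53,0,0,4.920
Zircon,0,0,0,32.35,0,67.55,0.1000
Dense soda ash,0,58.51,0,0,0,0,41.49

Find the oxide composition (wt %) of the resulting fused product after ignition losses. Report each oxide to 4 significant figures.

Glass mass = 225.6 pbw (batch 252.2 − LOI 26.58).
Composition: MgO 30.68%, Na2O 10.38%, B2O3 6.278%, SiO2 32.18%, K2O 8.623%, ZrO2 11.86%

Exact precision is maintained throughout — values along the way are printed, with 4-significant-figure rounding, in the printout — a single rounding completes every reported value. Derived quantities, including yield, the six compositions, LOI, totals, glass mass, are carried from the batch weights for 225.6 pbw of glass in exact precision as set out in the problem or answer text.
Mass of each oxide from the mix:
  MgO: 40.14·0.9848 + 94.13·0.3155 = 69.23 pbw
  Na2O: 20.40·0.3056 + 29.37·0.5851 = 23.42 pbw
  B2O3: 20.40·0.6944 = 14.17 pbw
  SiO2: 94.13·0.6353 + 39.60·0.3235 = 72.61 pbw
  K2O: 28.57·0.6810 = 19.46 pbw
  ZrO2: 39.60·0.6755 = 26.75 pbw
LOI: 40.14·0.01520 + 28.57·0.3190 + 94.13·0.04920 + 39.60·0.001000 + 29.37·0.4149 = 26.58 pbw
Glass = total batch minus LOI = 252.2 − 26.58 = 225.6 pbw (matching Σ of the oxides)
wt % = 100 × oxide mass / glass mass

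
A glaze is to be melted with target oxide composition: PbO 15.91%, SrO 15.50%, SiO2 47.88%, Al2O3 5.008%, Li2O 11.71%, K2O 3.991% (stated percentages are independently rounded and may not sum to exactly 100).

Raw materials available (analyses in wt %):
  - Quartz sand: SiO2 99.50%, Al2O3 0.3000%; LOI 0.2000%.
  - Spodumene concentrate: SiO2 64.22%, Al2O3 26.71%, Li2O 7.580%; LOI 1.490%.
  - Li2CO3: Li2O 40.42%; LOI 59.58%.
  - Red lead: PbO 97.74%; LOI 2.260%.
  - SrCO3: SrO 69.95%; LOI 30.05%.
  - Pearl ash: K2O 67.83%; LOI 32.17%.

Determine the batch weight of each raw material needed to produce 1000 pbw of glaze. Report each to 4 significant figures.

Batch per 1000 pbw glaze:
  Quartz sand: 362.8 pbw
  Spodumene concentrate: 183.4 pbw
  Li2CO3: 255.3 pbw
  Red lead: 162.8 pbw
  SrCO3: 221.6 pbw
  Pearl ash: 58.84 pbw
Total batch = 1245 pbw; LOI loss = 244.8 pbw; yield = 80.34%

All arithmetic holds full precision at all times — working values appear, with 4-significant-figure rounding, within the worked lines; a single rounding yields each reported value; the derived quantities are rebuilt from the weighed amounts for 1000 pbw of glass in exact precision (LOI, glass mass, the totals, six oxide percentages, yield) exactly as shown in question or answer.
Per-oxide target masses for 1000 pbw glaze:
  PbO: 15.91% × 1000 = 159.1 pbw
  SrO: 15.50% × 1000 = 155.0 pbw
  SiO2: 47.88% × 1000 = 478.8 pbw
  Al2O3: 5.008% × 1000 = 50.08 pbw
  Li2O: 11.71% × 1000 = 117.1 pbw
  K2O: 3.991% × 1000 = 39.91 pbw
Per-oxide balance check applying the batch weights above, at the basis given (sums match the target masses net of answer rounding effects):
  PbO: 162.8·0.9774 = 159.1 pbw (target 159.1 pbw)
  SrO: 221.6·0.6995 = 155.0 pbw (target 155.0 pbw)
  SiO2: 362.8·0.9950 + 183.4·0.6422 = 478.8 pbw (target 478.8 pbw)
  Al2O3: 362.8·0.003000 + 183.4·0.2671 = 50.07 pbw (target 50.08 pbw)
  Li2O: 183.4·0.07580 + 255.3·0.4042 = 117.1 pbw (target 117.1 pbw)
  K2O: 58.84·0.6783 = 39.91 pbw (target 39.91 pbw)
Auditing the glass mass value: whole batch net of LOI = 1000 pbw (targets for the oxides total 1000 pbw; basis as stated: 1000 pbw — a pure rounding effect).
Total batch = Σ batch = 1245 pbw; LOI loss = Σ batch·LOI = 244.8 pbw; as yield: glass ÷ batch → 80.34%.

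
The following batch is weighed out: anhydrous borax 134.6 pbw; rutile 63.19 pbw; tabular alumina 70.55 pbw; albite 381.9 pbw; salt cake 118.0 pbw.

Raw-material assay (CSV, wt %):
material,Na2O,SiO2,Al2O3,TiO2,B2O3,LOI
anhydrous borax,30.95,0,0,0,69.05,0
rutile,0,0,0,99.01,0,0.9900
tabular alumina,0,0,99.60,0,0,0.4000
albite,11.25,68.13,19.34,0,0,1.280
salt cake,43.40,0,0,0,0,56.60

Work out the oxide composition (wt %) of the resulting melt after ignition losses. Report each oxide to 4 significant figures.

Full float precision is kept through the solve. Mid-chain values are shown (rounded to four significant digits) within the worked lines — each reported result is rounded only once — all derived quantities (ignition loss, five oxide percentages, yield, the totals, glass mass) are computed in full precision starting from the weights per 695.7 pbw of glass as they appear in problem or answer.
Mass of each oxide from the mix:
  Na2O: 134.6·0.3095 + 381.9·0.1125 + 118.0·0.4340 = 135.8 pbw
  SiO2: 381.9·0.6813 = 260.2 pbw
  Al2O3: 70.55·0.9960 + 381.9·0.1934 = 144.1 pbw
  TiO2: 63.19·0.9901 = 62.56 pbw
  B2O3: 134.6·0.6905 = 92.94 pbw
LOI: 63.19·0.009900 + 70.55·0.004000 + 381.9·0.01280 + 118.0·0.5660 = 72.58 pbw
The glass mass, total less LOI, = 768.2 − 72.58 = 695.7 pbw (the oxide masses sum to this)
wt % = 100 × oxide mass / glass mass

Glass mass = 695.7 pbw (batch 768.2 − LOI 72.58).
Composition: Na2O 19.53%, SiO2 37.40%, Al2O3 20.72%, TiO2 8.994%, B2O3 13.36%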